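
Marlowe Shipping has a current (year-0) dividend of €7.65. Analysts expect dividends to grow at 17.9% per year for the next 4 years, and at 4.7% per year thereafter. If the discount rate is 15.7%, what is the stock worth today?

Two-stage DDM. Project D₁…D_4 at 0.179, terminal growth 0.047, discount at r = 0.157.
D_1 = 9.0194
D_2 = 10.6338
D_3 = 12.5373
D_4 = 14.7814
Terminal value at t=4: TV = D_5/(r−g) = 15.4762/(0.157−0.047) = 140.6924
P₀ = 9.0194/(1+0.157)^1 + 10.6338/(1+0.157)^2 + 12.5373/(1+0.157)^3 + 14.7814/(1+0.157)^4 + 140.6924/(1+0.157)^4 = 110.5948

€110.59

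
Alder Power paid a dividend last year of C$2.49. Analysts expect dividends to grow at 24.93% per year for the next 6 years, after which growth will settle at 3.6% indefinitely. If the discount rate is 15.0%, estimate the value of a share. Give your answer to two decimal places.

C$57.36

Two-stage DDM. Project D₁…D_6 at 0.2493, terminal growth 0.036, discount at r = 0.15.
D_1 = 3.1108
D_2 = 3.8863
D_3 = 4.8551
D_4 = 6.0655
D_5 = 7.5776
D_6 = 9.4667
Terminal value at t=6: TV = D_7/(r−g) = 9.8075/(0.15−0.036) = 86.0309
P₀ = 3.1108/(1+0.15)^1 + 3.8863/(1+0.15)^2 + 4.8551/(1+0.15)^3 + 6.0655/(1+0.15)^4 + 7.5776/(1+0.15)^5 + 9.4667/(1+0.15)^6 + 86.0309/(1+0.15)^6 = 57.3576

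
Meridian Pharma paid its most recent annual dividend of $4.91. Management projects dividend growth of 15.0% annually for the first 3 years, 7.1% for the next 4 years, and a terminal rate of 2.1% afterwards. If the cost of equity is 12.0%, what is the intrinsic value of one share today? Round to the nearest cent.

$80.40

Three-stage DDM. Project D₁…D_7; terminal Gordon value at t=7 with g = 0.021; discount at r = 0.12.
D_1 = 5.6465
D_2 = 6.4935
D_3 = 7.4675
D_4 = 7.9977
D_5 = 8.5655
D_6 = 9.1737
D_7 = 9.8250
TV_7 = 10.0313/(0.12−0.021) = 101.3266
P₀ = Σ Dₜ/(1+r)ᵗ + TV_7/(1+r)^7 = 80.4033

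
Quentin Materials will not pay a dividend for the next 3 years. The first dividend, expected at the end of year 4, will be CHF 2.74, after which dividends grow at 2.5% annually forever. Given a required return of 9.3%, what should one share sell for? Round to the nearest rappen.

CHF 30.86

Deferred-dividend DDM. At t=3 the remaining stream is a growing perpetuity with first payment D_4 = 2.74.
V_3 = D_4/(r−g) = 2.74/(0.093−0.025) = 40.2941
P₀ = V_3/(1+r)^3 = 40.2941/(1+0.093)^3 = 30.8590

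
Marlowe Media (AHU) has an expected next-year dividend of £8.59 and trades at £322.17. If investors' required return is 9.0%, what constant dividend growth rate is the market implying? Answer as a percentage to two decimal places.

From P₀ = D₁/(r − g), the implied growth is g = r − D₁/P₀.
g = 0.09 − 8.59/322.17 = 0.09 − 0.02666 = 0.06334

6.33%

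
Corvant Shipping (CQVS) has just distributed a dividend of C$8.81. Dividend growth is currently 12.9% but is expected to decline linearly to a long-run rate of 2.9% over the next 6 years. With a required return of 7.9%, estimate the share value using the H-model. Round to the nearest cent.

C$234.17

H-model: P₀ = D₀[(1+g_L) + H(g_S−g_L)]/(r−g_L), with H = 6/2 = 3.
P₀ = 8.81 × [(1+0.029) + 3×(0.129−0.029)] / (0.079−0.029)
   = 8.81 × 1.3290 / 0.05 = 234.1698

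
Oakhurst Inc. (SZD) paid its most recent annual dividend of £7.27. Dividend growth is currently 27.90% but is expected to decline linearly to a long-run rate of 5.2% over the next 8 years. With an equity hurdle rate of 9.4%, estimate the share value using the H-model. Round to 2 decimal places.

£339.27

H-model: P₀ = D₀[(1+g_L) + H(g_S−g_L)]/(r−g_L), with H = 8/2 = 4.
P₀ = 7.27 × [(1+0.052) + 4×(0.279−0.052)] / (0.094−0.052)
   = 7.27 × 1.9600 / 0.042 = 339.2667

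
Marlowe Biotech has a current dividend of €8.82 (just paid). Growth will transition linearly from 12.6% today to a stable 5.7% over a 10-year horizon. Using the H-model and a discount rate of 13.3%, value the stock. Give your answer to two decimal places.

H-model: P₀ = D₀[(1+g_L) + H(g_S−g_L)]/(r−g_L), with H = 10/2 = 5.
P₀ = 8.82 × [(1+0.057) + 5×(0.126−0.057)] / (0.133−0.057)
   = 8.82 × 1.4020 / 0.076 = 162.7058

€162.71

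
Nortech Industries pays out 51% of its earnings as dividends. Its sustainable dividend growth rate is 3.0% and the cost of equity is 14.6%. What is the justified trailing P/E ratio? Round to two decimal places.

4.53

Justified trailing P/E = b(1+g)/(r−g) = 0.51×(1+0.03)/(0.146−0.03) = 4.5284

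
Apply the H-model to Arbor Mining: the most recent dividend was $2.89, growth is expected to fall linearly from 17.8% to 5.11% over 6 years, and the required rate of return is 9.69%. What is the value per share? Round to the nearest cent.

H-model: P₀ = D₀[(1+g_L) + H(g_S−g_L)]/(r−g_L), with H = 6/2 = 3.
P₀ = 2.89 × [(1+0.0511) + 3×(0.178−0.0511)] / (0.0969−0.0511)
   = 2.89 × 1.4318 / 0.0458 = 90.3472

$90.35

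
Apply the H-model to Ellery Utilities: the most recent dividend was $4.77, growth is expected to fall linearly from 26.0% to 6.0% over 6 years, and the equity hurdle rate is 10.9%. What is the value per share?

H-model: P₀ = D₀[(1+g_L) + H(g_S−g_L)]/(r−g_L), with H = 6/2 = 3.
P₀ = 4.77 × [(1+0.06) + 3×(0.26−0.06)] / (0.109−0.06)
   = 4.77 × 1.6600 / 0.049 = 161.5959

$161.60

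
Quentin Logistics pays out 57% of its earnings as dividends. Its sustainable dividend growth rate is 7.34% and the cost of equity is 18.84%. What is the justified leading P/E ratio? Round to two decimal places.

Justified leading P/E = b/(r−g) = 0.57/(0.1884−0.0734) = 4.9565

4.96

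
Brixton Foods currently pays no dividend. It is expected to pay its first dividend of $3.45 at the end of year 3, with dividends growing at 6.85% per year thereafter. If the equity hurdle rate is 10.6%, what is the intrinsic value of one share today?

$75.21

Deferred-dividend DDM. At t=2 the remaining stream is a growing perpetuity with first payment D_3 = 3.45.
V_2 = D_3/(r−g) = 3.45/(0.106−0.0685) = 92.0000
P₀ = V_2/(1+r)^2 = 92.0000/(1+0.106)^2 = 75.2103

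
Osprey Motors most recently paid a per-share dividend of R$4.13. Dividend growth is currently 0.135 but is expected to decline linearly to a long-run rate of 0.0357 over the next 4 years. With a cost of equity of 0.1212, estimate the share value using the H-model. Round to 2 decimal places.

H-model: P₀ = D₀[(1+g_L) + H(g_S−g_L)]/(r−g_L), with H = 4/2 = 2.
P₀ = 4.13 × [(1+0.0357) + 2×(0.135−0.0357)] / (0.1212−0.0357)
   = 4.13 × 1.2343 / 0.0855 = 59.6217

R$59.62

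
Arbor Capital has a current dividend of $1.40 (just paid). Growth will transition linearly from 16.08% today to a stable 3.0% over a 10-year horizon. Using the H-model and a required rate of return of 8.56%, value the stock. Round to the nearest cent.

H-model: P₀ = D₀[(1+g_L) + H(g_S−g_L)]/(r−g_L), with H = 10/2 = 5.
P₀ = 1.40 × [(1+0.03) + 5×(0.1608−0.03)] / (0.0856−0.03)
   = 1.40 × 1.6840 / 0.0556 = 42.4029

$42.40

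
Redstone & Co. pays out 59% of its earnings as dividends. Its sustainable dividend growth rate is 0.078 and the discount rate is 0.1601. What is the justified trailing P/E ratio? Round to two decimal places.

7.75

Justified trailing P/E = b(1+g)/(r−g) = 0.59×(1+0.078)/(0.1601−0.078) = 7.7469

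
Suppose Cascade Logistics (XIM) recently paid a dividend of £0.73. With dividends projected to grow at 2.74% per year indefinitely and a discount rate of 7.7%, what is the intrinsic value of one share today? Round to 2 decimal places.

Gordon growth model: P₀ = D₁/(r − g). D₁ = 0.73 × (1 + 0.0274) = 0.7500.
P₀ = 0.7500 / (0.077 − 0.0274) = 0.7500 / 0.0496 = 15.1210

£15.12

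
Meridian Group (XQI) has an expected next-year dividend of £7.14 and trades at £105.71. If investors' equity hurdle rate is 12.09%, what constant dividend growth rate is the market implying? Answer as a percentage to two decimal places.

From P₀ = D₁/(r − g), the implied growth is g = r − D₁/P₀.
g = 0.1209 − 7.14/105.71 = 0.1209 − 0.06754 = 0.05336

5.34%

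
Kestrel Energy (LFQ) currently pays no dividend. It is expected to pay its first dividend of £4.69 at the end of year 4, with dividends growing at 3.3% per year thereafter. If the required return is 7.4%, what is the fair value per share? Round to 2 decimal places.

£92.34

Deferred-dividend DDM. At t=3 the remaining stream is a growing perpetuity with first payment D_4 = 4.69.
V_3 = D_4/(r−g) = 4.69/(0.074−0.033) = 114.3902
P₀ = V_3/(1+r)^3 = 114.3902/(1+0.074)^3 = 92.3371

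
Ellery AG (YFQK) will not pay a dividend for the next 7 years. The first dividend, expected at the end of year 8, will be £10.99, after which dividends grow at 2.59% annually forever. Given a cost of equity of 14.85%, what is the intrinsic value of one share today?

£34.01

Deferred-dividend DDM. At t=7 the remaining stream is a growing perpetuity with first payment D_8 = 10.99.
V_7 = D_8/(r−g) = 10.99/(0.1485−0.0259) = 89.6411
P₀ = V_7/(1+r)^7 = 89.6411/(1+0.1485)^7 = 34.0087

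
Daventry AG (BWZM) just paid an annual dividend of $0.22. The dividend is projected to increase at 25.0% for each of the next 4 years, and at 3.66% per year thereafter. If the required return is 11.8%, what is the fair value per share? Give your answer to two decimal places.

$5.55

Two-stage DDM. Project D₁…D_4 at 0.25, terminal growth 0.0366, discount at r = 0.118.
D_1 = 0.2750
D_2 = 0.3438
D_3 = 0.4297
D_4 = 0.5371
Terminal value at t=4: TV = D_5/(r−g) = 0.5568/(0.118−0.0366) = 6.8399
P₀ = 0.2750/(1+0.118)^1 + 0.3438/(1+0.118)^2 + 0.4297/(1+0.118)^3 + 0.5371/(1+0.118)^4 + 6.8399/(1+0.118)^4 = 5.5503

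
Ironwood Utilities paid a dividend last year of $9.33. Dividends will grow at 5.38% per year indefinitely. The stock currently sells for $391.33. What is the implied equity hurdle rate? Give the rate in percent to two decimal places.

7.89%

Rearranging the constant-growth DDM: r = D₁/P₀ + g.
D₁ = 9.33 × (1 + 0.0538) = 9.8320.
r = 9.8320 / 391.33 + 0.0538 = 0.02512 + 0.0538 = 0.07892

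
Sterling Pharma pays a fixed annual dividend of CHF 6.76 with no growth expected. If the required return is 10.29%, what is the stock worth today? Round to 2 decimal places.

CHF 65.69

Zero-growth DDM (perpetuity): P₀ = D/r = 6.76 / 0.1029 = 65.6948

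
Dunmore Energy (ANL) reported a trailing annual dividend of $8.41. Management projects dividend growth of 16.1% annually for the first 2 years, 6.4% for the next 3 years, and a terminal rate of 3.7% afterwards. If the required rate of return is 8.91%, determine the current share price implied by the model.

Three-stage DDM. Project D₁…D_5; terminal Gordon value at t=5 with g = 0.037; discount at r = 0.0891.
D_1 = 9.7640
D_2 = 11.3360
D_3 = 12.0615
D_4 = 12.8335
D_5 = 13.6548
TV_5 = 14.1600/(0.0891−0.037) = 271.7855
P₀ = Σ Dₜ/(1+r)ᵗ + TV_5/(1+r)^5 = 223.2652

$223.27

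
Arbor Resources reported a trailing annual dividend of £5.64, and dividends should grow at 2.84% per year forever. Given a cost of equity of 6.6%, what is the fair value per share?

Gordon growth model: P₀ = D₁/(r − g). D₁ = 5.64 × (1 + 0.0284) = 5.8002.
P₀ = 5.8002 / (0.066 − 0.0284) = 5.8002 / 0.0376 = 154.2600

£154.26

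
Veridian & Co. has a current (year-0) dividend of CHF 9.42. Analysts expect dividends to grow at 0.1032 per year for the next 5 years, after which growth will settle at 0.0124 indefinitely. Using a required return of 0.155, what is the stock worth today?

Two-stage DDM. Project D₁…D_5 at 0.1032, terminal growth 0.0124, discount at r = 0.155.
D_1 = 10.3921
D_2 = 11.4646
D_3 = 12.6478
D_4 = 13.9530
D_5 = 15.3930
Terminal value at t=5: TV = D_6/(r−g) = 15.5838/(0.155−0.0124) = 109.2835
P₀ = 10.3921/(1+0.155)^1 + 11.4646/(1+0.155)^2 + 12.6478/(1+0.155)^3 + 13.9530/(1+0.155)^4 + 15.3930/(1+0.155)^5 + 109.2835/(1+0.155)^5 = 94.2967

CHF 94.30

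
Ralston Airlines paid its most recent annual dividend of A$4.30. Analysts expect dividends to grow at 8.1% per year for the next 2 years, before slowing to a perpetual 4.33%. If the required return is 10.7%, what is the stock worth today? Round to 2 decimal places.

Two-stage DDM. Project D₁…D_2 at 0.081, terminal growth 0.0433, discount at r = 0.107.
D_1 = 4.6483
D_2 = 5.0248
Terminal value at t=2: TV = D_3/(r−g) = 5.2424/(0.107−0.0433) = 82.2981
P₀ = 4.6483/(1+0.107)^1 + 5.0248/(1+0.107)^2 + 82.2981/(1+0.107)^2 = 75.4569

A$75.46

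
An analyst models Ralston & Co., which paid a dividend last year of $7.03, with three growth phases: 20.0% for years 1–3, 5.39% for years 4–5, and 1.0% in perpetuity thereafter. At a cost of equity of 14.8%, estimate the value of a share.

Three-stage DDM. Project D₁…D_5; terminal Gordon value at t=5 with g = 0.01; discount at r = 0.148.
D_1 = 8.4360
D_2 = 10.1232
D_3 = 12.1478
D_4 = 12.8026
D_5 = 13.4927
TV_5 = 13.6276/(0.148−0.01) = 98.7507
P₀ = Σ Dₜ/(1+r)ᵗ + TV_5/(1+r)^5 = 86.7226

$86.72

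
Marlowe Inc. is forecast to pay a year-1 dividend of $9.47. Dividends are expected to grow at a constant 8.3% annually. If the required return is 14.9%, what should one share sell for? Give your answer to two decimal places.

Gordon growth model: P₀ = D₁/(r − g), with D₁ = 9.47 given directly.
P₀ = 9.4700 / (0.149 − 0.083) = 9.4700 / 0.066 = 143.4848

$143.48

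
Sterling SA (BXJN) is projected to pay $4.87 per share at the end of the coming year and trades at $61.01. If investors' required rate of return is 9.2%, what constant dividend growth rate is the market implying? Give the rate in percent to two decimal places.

1.22%

From P₀ = D₁/(r − g), the implied growth is g = r − D₁/P₀.
g = 0.092 − 4.87/61.01 = 0.092 − 0.07982 = 0.01218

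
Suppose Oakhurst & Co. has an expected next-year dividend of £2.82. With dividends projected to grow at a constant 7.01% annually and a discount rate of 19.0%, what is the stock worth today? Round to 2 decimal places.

£23.52

Gordon growth model: P₀ = D₁/(r − g), with D₁ = 2.82 given directly.
P₀ = 2.8200 / (0.19 − 0.0701) = 2.8200 / 0.1199 = 23.5196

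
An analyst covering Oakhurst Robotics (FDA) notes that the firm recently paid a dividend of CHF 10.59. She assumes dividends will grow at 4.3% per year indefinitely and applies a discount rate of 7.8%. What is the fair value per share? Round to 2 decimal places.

Gordon growth model: P₀ = D₁/(r − g). D₁ = 10.59 × (1 + 0.043) = 11.0454.
P₀ = 11.0454 / (0.078 − 0.043) = 11.0454 / 0.035 = 315.5820

CHF 315.58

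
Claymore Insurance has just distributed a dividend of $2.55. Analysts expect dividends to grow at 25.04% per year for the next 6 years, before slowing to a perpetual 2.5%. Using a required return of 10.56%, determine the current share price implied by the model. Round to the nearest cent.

Two-stage DDM. Project D₁…D_6 at 0.2504, terminal growth 0.025, discount at r = 0.1056.
D_1 = 3.1885
D_2 = 3.9869
D_3 = 4.9853
D_4 = 6.2336
D_5 = 7.7944
D_6 = 9.7462
Terminal value at t=6: TV = D_7/(r−g) = 9.9898/(0.1056−0.025) = 123.9432
P₀ = 3.1885/(1+0.1056)^1 + 3.9869/(1+0.1056)^2 + 4.9853/(1+0.1056)^3 + 6.2336/(1+0.1056)^4 + 7.7944/(1+0.1056)^5 + 9.7462/(1+0.1056)^6 + 123.9432/(1+0.1056)^6 = 91.9245

$91.92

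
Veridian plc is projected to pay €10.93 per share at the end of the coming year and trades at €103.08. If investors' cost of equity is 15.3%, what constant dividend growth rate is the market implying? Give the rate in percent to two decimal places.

4.70%

From P₀ = D₁/(r − g), the implied growth is g = r − D₁/P₀.
g = 0.153 − 10.93/103.08 = 0.153 − 0.10603 = 0.04697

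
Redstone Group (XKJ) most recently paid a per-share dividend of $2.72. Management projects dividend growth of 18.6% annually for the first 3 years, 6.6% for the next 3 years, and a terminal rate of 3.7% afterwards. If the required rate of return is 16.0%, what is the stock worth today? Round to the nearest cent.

Three-stage DDM. Project D₁…D_6; terminal Gordon value at t=6 with g = 0.037; discount at r = 0.16.
D_1 = 3.2259
D_2 = 3.8259
D_3 = 4.5376
D_4 = 4.8370
D_5 = 5.1563
D_6 = 5.4966
TV_6 = 5.7000/(0.16−0.037) = 46.3413
P₀ = Σ Dₜ/(1+r)ᵗ + TV_6/(1+r)^6 = 34.9342

$34.93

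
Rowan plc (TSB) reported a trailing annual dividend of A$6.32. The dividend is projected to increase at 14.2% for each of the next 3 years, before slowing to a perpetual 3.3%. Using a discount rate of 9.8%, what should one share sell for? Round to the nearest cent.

Two-stage DDM. Project D₁…D_3 at 0.142, terminal growth 0.033, discount at r = 0.098.
D_1 = 7.2174
D_2 = 8.2423
D_3 = 9.4127
Terminal value at t=3: TV = D_4/(r−g) = 9.7233/(0.098−0.033) = 149.5899
P₀ = 7.2174/(1+0.098)^1 + 8.2423/(1+0.098)^2 + 9.4127/(1+0.098)^3 + 149.5899/(1+0.098)^3 = 133.5250

A$133.52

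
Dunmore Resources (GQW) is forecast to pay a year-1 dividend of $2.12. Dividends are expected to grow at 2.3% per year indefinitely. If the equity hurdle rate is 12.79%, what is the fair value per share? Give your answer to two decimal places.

$20.21

Gordon growth model: P₀ = D₁/(r − g), with D₁ = 2.12 given directly.
P₀ = 2.1200 / (0.1279 − 0.023) = 2.1200 / 0.1049 = 20.2097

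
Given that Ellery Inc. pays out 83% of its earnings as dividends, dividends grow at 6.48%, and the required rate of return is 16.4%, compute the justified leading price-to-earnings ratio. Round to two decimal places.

8.37

Justified leading P/E = b/(r−g) = 0.83/(0.164−0.0648) = 8.3669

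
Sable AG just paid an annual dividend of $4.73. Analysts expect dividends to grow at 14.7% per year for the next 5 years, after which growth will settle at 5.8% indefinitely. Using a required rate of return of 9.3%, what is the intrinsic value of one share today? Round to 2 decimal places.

$209.36

Two-stage DDM. Project D₁…D_5 at 0.147, terminal growth 0.058, discount at r = 0.093.
D_1 = 5.4253
D_2 = 6.2228
D_3 = 7.1376
D_4 = 8.1868
D_5 = 9.3903
Terminal value at t=5: TV = D_6/(r−g) = 9.9349/(0.093−0.058) = 283.8545
P₀ = 5.4253/(1+0.093)^1 + 6.2228/(1+0.093)^2 + 7.1376/(1+0.093)^3 + 8.1868/(1+0.093)^4 + 9.3903/(1+0.093)^5 + 283.8545/(1+0.093)^5 = 209.3629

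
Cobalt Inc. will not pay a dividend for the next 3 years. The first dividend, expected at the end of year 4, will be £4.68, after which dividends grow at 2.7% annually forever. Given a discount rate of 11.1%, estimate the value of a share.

Deferred-dividend DDM. At t=3 the remaining stream is a growing perpetuity with first payment D_4 = 4.68.
V_3 = D_4/(r−g) = 4.68/(0.111−0.027) = 55.7143
P₀ = V_3/(1+r)^3 = 55.7143/(1+0.111)^3 = 40.6279

£40.63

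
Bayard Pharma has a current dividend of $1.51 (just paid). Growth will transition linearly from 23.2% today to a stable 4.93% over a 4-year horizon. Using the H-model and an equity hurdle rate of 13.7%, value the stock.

H-model: P₀ = D₀[(1+g_L) + H(g_S−g_L)]/(r−g_L), with H = 4/2 = 2.
P₀ = 1.51 × [(1+0.0493) + 2×(0.232−0.0493)] / (0.137−0.0493)
   = 1.51 × 1.4147 / 0.0877 = 24.3580

$24.36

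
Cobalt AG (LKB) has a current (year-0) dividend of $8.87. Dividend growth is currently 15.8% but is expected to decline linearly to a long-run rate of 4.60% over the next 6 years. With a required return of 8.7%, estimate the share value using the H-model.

$298.98

H-model: P₀ = D₀[(1+g_L) + H(g_S−g_L)]/(r−g_L), with H = 6/2 = 3.
P₀ = 8.87 × [(1+0.046) + 3×(0.158−0.046)] / (0.087−0.046)
   = 8.87 × 1.3820 / 0.041 = 298.9839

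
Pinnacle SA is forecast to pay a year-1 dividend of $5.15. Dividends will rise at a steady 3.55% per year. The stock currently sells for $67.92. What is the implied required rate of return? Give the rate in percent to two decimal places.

Rearranging the constant-growth DDM: r = D₁/P₀ + g.
r = 5.1500 / 67.92 + 0.0355 = 0.07582 + 0.0355 = 0.11132

11.13%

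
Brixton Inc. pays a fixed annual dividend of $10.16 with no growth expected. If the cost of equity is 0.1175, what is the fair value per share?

$86.47

Zero-growth DDM (perpetuity): P₀ = D/r = 10.16 / 0.1175 = 86.4681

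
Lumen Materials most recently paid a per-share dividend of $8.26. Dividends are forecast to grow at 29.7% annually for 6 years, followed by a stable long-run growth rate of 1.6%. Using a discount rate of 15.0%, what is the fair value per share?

$206.00

Two-stage DDM. Project D₁…D_6 at 0.297, terminal growth 0.016, discount at r = 0.15.
D_1 = 10.7132
D_2 = 13.8950
D_3 = 18.0219
D_4 = 23.3744
D_5 = 30.3166
D_6 = 39.3206
Terminal value at t=6: TV = D_7/(r−g) = 39.9497/(0.15−0.016) = 298.1322
P₀ = 10.7132/(1+0.15)^1 + 13.8950/(1+0.15)^2 + 18.0219/(1+0.15)^3 + 23.3744/(1+0.15)^4 + 30.3166/(1+0.15)^5 + 39.3206/(1+0.15)^6 + 298.1322/(1+0.15)^6 = 205.9994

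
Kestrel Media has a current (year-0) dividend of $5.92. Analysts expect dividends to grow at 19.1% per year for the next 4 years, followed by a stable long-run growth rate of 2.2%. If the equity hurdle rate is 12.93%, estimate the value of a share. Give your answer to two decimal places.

$96.85

Two-stage DDM. Project D₁…D_4 at 0.191, terminal growth 0.022, discount at r = 0.1293.
D_1 = 7.0507
D_2 = 8.3974
D_3 = 10.0013
D_4 = 11.9116
Terminal value at t=4: TV = D_5/(r−g) = 12.1736/(0.1293−0.022) = 113.4540
P₀ = 7.0507/(1+0.1293)^1 + 8.3974/(1+0.1293)^2 + 10.0013/(1+0.1293)^3 + 11.9116/(1+0.1293)^4 + 113.4540/(1+0.1293)^4 = 96.8522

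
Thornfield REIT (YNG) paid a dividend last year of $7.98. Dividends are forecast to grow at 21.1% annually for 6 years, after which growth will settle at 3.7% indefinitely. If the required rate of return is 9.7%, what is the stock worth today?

Two-stage DDM. Project D₁…D_6 at 0.211, terminal growth 0.037, discount at r = 0.097.
D_1 = 9.6638
D_2 = 11.7028
D_3 = 14.1721
D_4 = 17.1625
D_5 = 20.7837
D_6 = 25.1691
Terminal value at t=6: TV = D_7/(r−g) = 26.1004/(0.097−0.037) = 435.0060
P₀ = 9.6638/(1+0.097)^1 + 11.7028/(1+0.097)^2 + 14.1721/(1+0.097)^3 + 17.1625/(1+0.097)^4 + 20.7837/(1+0.097)^5 + 25.1691/(1+0.097)^6 + 435.0060/(1+0.097)^6 = 318.2511

$318.25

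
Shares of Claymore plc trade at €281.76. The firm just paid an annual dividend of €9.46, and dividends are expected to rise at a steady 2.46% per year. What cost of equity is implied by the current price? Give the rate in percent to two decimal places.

5.90%

Rearranging the constant-growth DDM: r = D₁/P₀ + g.
D₁ = 9.46 × (1 + 0.0246) = 9.6927.
r = 9.6927 / 281.76 + 0.0246 = 0.03440 + 0.0246 = 0.05900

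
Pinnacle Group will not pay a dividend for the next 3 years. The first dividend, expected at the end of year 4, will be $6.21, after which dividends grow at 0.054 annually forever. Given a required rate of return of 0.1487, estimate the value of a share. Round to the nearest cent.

$43.26

Deferred-dividend DDM. At t=3 the remaining stream is a growing perpetuity with first payment D_4 = 6.21.
V_3 = D_4/(r−g) = 6.21/(0.1487−0.054) = 65.5755
P₀ = V_3/(1+r)^3 = 65.5755/(1+0.1487)^3 = 43.2635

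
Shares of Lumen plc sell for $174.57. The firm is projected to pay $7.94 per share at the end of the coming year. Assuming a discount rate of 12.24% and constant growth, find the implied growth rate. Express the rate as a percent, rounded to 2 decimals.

From P₀ = D₁/(r − g), the implied growth is g = r − D₁/P₀.
g = 0.1224 − 7.94/174.57 = 0.1224 − 0.04548 = 0.07692

7.69%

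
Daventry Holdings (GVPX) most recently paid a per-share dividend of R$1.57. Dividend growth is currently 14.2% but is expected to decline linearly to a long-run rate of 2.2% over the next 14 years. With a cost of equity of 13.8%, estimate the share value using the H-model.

R$25.20

H-model: P₀ = D₀[(1+g_L) + H(g_S−g_L)]/(r−g_L), with H = 14/2 = 7.
P₀ = 1.57 × [(1+0.022) + 7×(0.142−0.022)] / (0.138−0.022)
   = 1.57 × 1.8620 / 0.116 = 25.2012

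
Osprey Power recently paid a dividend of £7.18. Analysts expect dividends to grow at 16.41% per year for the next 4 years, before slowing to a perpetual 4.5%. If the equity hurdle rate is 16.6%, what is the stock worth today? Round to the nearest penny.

£90.21

Two-stage DDM. Project D₁…D_4 at 0.1641, terminal growth 0.045, discount at r = 0.166.
D_1 = 8.3582
D_2 = 9.7298
D_3 = 11.3265
D_4 = 13.1852
Terminal value at t=4: TV = D_5/(r−g) = 13.7785/(0.166−0.045) = 113.8719
P₀ = 8.3582/(1+0.166)^1 + 9.7298/(1+0.166)^2 + 11.3265/(1+0.166)^3 + 13.1852/(1+0.166)^4 + 113.8719/(1+0.166)^4 = 90.2091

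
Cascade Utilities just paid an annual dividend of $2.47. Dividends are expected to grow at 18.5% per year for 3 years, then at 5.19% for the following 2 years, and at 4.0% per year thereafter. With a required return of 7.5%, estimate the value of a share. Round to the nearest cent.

Three-stage DDM. Project D₁…D_5; terminal Gordon value at t=5 with g = 0.04; discount at r = 0.075.
D_1 = 2.9270
D_2 = 3.4684
D_3 = 4.1101
D_4 = 4.3234
D_5 = 4.5478
TV_5 = 4.7297/(0.075−0.04) = 135.1345
P₀ = Σ Dₜ/(1+r)ᵗ + TV_5/(1+r)^5 = 109.5668

$109.57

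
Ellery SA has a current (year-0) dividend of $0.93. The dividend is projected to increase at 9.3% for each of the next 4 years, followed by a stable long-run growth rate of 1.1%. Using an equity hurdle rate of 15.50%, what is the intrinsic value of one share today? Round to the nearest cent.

$8.48

Two-stage DDM. Project D₁…D_4 at 0.093, terminal growth 0.011, discount at r = 0.155.
D_1 = 1.0165
D_2 = 1.1110
D_3 = 1.2143
D_4 = 1.3273
Terminal value at t=4: TV = D_5/(r−g) = 1.3419/(0.155−0.011) = 9.3186
P₀ = 1.0165/(1+0.155)^1 + 1.1110/(1+0.155)^2 + 1.2143/(1+0.155)^3 + 1.3273/(1+0.155)^4 + 9.3186/(1+0.155)^4 = 8.4832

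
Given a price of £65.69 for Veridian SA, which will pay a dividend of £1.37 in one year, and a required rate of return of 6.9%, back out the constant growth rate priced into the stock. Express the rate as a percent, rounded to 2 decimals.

4.81%

From P₀ = D₁/(r − g), the implied growth is g = r − D₁/P₀.
g = 0.069 − 1.37/65.69 = 0.069 − 0.02086 = 0.04814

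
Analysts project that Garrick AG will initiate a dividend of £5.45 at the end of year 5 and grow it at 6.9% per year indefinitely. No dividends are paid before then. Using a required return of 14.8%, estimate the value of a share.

£39.72

Deferred-dividend DDM. At t=4 the remaining stream is a growing perpetuity with first payment D_5 = 5.45.
V_4 = D_5/(r−g) = 5.45/(0.148−0.069) = 68.9873
P₀ = V_4/(1+r)^4 = 68.9873/(1+0.148)^4 = 39.7193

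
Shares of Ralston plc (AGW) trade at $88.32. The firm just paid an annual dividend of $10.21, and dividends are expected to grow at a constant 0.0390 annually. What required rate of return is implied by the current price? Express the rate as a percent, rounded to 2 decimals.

Rearranging the constant-growth DDM: r = D₁/P₀ + g.
D₁ = 10.21 × (1 + 0.039) = 10.6082.
r = 10.6082 / 88.32 + 0.039 = 0.12011 + 0.039 = 0.15911

15.91%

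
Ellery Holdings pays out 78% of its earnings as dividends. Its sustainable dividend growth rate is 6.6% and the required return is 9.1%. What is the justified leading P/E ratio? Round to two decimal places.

31.20

Justified leading P/E = b/(r−g) = 0.78/(0.091−0.066) = 31.2000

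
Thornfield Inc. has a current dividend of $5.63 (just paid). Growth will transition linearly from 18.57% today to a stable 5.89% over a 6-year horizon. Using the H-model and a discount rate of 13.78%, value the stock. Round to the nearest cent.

H-model: P₀ = D₀[(1+g_L) + H(g_S−g_L)]/(r−g_L), with H = 6/2 = 3.
P₀ = 5.63 × [(1+0.0589) + 3×(0.1857−0.0589)] / (0.1378−0.0589)
   = 5.63 × 1.4393 / 0.0789 = 102.7029

$102.70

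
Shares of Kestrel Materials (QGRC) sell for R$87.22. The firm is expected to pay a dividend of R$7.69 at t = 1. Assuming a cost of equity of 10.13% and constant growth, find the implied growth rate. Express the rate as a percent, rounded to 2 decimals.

1.31%

From P₀ = D₁/(r − g), the implied growth is g = r − D₁/P₀.
g = 0.1013 − 7.69/87.22 = 0.1013 − 0.08817 = 0.01313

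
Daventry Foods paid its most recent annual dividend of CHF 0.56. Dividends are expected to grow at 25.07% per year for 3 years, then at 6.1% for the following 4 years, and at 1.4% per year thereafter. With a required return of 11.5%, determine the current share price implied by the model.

CHF 11.43

Three-stage DDM. Project D₁…D_7; terminal Gordon value at t=7 with g = 0.014; discount at r = 0.115.
D_1 = 0.7004
D_2 = 0.8760
D_3 = 1.0956
D_4 = 1.1624
D_5 = 1.2333
D_6 = 1.3086
D_7 = 1.3884
TV_7 = 1.4078/(0.115−0.014) = 13.9388
P₀ = Σ Dₜ/(1+r)ᵗ + TV_7/(1+r)^7 = 11.4257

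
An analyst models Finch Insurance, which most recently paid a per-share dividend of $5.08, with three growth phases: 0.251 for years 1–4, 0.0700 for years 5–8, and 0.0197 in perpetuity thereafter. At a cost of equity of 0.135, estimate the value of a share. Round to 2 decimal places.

Three-stage DDM. Project D₁…D_8; terminal Gordon value at t=8 with g = 0.0197; discount at r = 0.135.
D_1 = 6.3551
D_2 = 7.9502
D_3 = 9.9457
D_4 = 12.4421
D_5 = 13.3130
D_6 = 14.2449
D_7 = 15.2421
D_8 = 16.3090
TV_8 = 16.6303/(0.135−0.0197) = 144.2352
P₀ = Σ Dₜ/(1+r)ᵗ + TV_8/(1+r)^8 = 104.3776

$104.38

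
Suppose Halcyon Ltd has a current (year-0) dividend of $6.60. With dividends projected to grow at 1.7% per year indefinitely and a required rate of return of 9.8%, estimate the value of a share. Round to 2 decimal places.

$82.87

Gordon growth model: P₀ = D₁/(r − g). D₁ = 6.60 × (1 + 0.017) = 6.7122.
P₀ = 6.7122 / (0.098 − 0.017) = 6.7122 / 0.081 = 82.8667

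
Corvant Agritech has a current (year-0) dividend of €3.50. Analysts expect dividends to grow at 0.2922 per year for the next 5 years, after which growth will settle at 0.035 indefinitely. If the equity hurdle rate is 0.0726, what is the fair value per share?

€276.17

Two-stage DDM. Project D₁…D_5 at 0.2922, terminal growth 0.035, discount at r = 0.0726.
D_1 = 4.5227
D_2 = 5.8442
D_3 = 7.5519
D_4 = 9.7586
D_5 = 12.6100
Terminal value at t=5: TV = D_6/(r−g) = 13.0514/(0.0726−0.035) = 347.1117
P₀ = 4.5227/(1+0.0726)^1 + 5.8442/(1+0.0726)^2 + 7.5519/(1+0.0726)^3 + 9.7586/(1+0.0726)^4 + 12.6100/(1+0.0726)^5 + 347.1117/(1+0.0726)^5 = 276.1723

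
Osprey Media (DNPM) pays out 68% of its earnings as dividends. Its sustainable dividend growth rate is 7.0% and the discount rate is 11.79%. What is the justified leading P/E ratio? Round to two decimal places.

14.20

Justified leading P/E = b/(r−g) = 0.68/(0.1179−0.07) = 14.1962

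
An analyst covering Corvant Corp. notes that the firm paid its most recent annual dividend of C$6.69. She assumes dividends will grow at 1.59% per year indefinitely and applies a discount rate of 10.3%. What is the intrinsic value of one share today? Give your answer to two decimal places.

Gordon growth model: P₀ = D₁/(r − g). D₁ = 6.69 × (1 + 0.0159) = 6.7964.
P₀ = 6.7964 / (0.103 − 0.0159) = 6.7964 / 0.0871 = 78.0295

C$78.03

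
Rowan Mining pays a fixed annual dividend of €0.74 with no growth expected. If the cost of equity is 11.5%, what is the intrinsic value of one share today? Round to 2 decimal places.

€6.43

Zero-growth DDM (perpetuity): P₀ = D/r = 0.74 / 0.115 = 6.4348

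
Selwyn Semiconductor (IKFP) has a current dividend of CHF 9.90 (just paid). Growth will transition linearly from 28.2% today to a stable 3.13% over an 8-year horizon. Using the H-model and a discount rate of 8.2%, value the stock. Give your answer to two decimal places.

CHF 397.19

H-model: P₀ = D₀[(1+g_L) + H(g_S−g_L)]/(r−g_L), with H = 8/2 = 4.
P₀ = 9.90 × [(1+0.0313) + 4×(0.282−0.0313)] / (0.082−0.0313)
   = 9.90 × 2.0341 / 0.0507 = 397.1911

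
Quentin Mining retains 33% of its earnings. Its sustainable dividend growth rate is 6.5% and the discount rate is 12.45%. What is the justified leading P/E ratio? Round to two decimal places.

Payout ratio b = 1 − 0.33 = 0.67.
Justified leading P/E = b/(r−g) = 0.67/(0.1245−0.065) = 11.2605

11.26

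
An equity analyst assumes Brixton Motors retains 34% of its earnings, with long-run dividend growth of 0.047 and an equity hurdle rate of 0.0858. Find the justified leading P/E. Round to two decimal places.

Payout ratio b = 1 − 0.34 = 0.66.
Justified leading P/E = b/(r−g) = 0.66/(0.0858−0.047) = 17.0103

17.01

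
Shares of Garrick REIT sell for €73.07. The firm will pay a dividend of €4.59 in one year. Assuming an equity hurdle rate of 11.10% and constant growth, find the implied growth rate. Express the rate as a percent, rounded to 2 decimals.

4.82%

From P₀ = D₁/(r − g), the implied growth is g = r − D₁/P₀.
g = 0.111 − 4.59/73.07 = 0.111 − 0.06282 = 0.04818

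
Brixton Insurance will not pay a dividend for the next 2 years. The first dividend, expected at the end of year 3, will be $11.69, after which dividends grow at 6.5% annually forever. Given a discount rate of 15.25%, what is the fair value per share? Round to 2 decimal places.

Deferred-dividend DDM. At t=2 the remaining stream is a growing perpetuity with first payment D_3 = 11.69.
V_2 = D_3/(r−g) = 11.69/(0.1525−0.065) = 133.6000
P₀ = V_2/(1+r)^2 = 133.6000/(1+0.1525)^2 = 100.5830

$100.58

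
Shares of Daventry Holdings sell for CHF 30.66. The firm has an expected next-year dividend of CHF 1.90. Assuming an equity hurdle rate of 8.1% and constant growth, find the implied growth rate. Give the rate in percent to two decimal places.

From P₀ = D₁/(r − g), the implied growth is g = r − D₁/P₀.
g = 0.081 − 1.90/30.66 = 0.081 − 0.06197 = 0.01903

1.90%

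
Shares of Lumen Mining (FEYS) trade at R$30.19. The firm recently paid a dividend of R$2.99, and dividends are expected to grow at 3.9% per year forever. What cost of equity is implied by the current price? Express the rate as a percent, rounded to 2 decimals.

14.19%

Rearranging the constant-growth DDM: r = D₁/P₀ + g.
D₁ = 2.99 × (1 + 0.039) = 3.1066.
r = 3.1066 / 30.19 + 0.039 = 0.10290 + 0.039 = 0.14190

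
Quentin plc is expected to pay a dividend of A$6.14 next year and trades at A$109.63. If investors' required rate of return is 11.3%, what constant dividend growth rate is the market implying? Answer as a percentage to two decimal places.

5.70%

From P₀ = D₁/(r − g), the implied growth is g = r − D₁/P₀.
g = 0.113 − 6.14/109.63 = 0.113 − 0.05601 = 0.05699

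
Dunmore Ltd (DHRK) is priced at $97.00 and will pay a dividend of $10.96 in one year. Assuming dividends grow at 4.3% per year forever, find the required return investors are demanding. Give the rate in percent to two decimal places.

15.60%

Rearranging the constant-growth DDM: r = D₁/P₀ + g.
r = 10.9600 / 97.00 + 0.043 = 0.11299 + 0.043 = 0.15599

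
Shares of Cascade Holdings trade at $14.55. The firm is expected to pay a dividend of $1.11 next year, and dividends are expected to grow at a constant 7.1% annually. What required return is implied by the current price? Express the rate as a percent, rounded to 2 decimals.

14.73%

Rearranging the constant-growth DDM: r = D₁/P₀ + g.
r = 1.1100 / 14.55 + 0.071 = 0.07629 + 0.071 = 0.14729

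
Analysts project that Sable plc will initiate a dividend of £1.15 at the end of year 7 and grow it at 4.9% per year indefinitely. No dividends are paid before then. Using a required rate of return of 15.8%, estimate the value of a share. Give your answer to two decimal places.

Deferred-dividend DDM. At t=6 the remaining stream is a growing perpetuity with first payment D_7 = 1.15.
V_6 = D_7/(r−g) = 1.15/(0.158−0.049) = 10.5505
P₀ = V_6/(1+r)^6 = 10.5505/(1+0.158)^6 = 4.3754

£4.38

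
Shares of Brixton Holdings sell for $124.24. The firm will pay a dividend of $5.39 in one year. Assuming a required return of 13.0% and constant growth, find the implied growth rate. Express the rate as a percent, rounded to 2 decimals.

From P₀ = D₁/(r − g), the implied growth is g = r − D₁/P₀.
g = 0.13 − 5.39/124.24 = 0.13 − 0.04338 = 0.08662

8.66%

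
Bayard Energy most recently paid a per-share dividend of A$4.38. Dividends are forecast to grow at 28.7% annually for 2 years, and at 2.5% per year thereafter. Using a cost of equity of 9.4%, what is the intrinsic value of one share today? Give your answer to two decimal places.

A$101.26

Two-stage DDM. Project D₁…D_2 at 0.287, terminal growth 0.025, discount at r = 0.094.
D_1 = 5.6371
D_2 = 7.2549
Terminal value at t=2: TV = D_3/(r−g) = 7.4363/(0.094−0.025) = 107.7720
P₀ = 5.6371/(1+0.094)^1 + 7.2549/(1+0.094)^2 + 107.7720/(1+0.094)^2 = 101.2619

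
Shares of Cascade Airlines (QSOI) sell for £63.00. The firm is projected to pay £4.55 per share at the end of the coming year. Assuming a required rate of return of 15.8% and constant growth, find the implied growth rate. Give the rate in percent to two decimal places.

From P₀ = D₁/(r − g), the implied growth is g = r − D₁/P₀.
g = 0.158 − 4.55/63.00 = 0.158 − 0.07222 = 0.08578

8.58%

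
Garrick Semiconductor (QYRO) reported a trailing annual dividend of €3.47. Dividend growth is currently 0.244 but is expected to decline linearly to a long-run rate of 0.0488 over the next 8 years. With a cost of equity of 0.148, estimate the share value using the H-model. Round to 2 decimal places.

H-model: P₀ = D₀[(1+g_L) + H(g_S−g_L)]/(r−g_L), with H = 8/2 = 4.
P₀ = 3.47 × [(1+0.0488) + 4×(0.244−0.0488)] / (0.148−0.0488)
   = 3.47 × 1.8296 / 0.0992 = 63.9991

€64.00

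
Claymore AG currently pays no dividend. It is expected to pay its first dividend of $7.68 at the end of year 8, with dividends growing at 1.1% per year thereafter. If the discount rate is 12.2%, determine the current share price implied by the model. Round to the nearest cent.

$30.91

Deferred-dividend DDM. At t=7 the remaining stream is a growing perpetuity with first payment D_8 = 7.68.
V_7 = D_8/(r−g) = 7.68/(0.122−0.011) = 69.1892
P₀ = V_7/(1+r)^7 = 69.1892/(1+0.122)^7 = 30.9092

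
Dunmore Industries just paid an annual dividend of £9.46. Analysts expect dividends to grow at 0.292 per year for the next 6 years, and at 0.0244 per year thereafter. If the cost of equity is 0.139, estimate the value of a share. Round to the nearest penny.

£270.43

Two-stage DDM. Project D₁…D_6 at 0.292, terminal growth 0.0244, discount at r = 0.139.
D_1 = 12.2223
D_2 = 15.7912
D_3 = 20.4023
D_4 = 26.3597
D_5 = 34.0568
D_6 = 44.0014
Terminal value at t=6: TV = D_7/(r−g) = 45.0750/(0.139−0.0244) = 393.3247
P₀ = 12.2223/(1+0.139)^1 + 15.7912/(1+0.139)^2 + 20.4023/(1+0.139)^3 + 26.3597/(1+0.139)^4 + 34.0568/(1+0.139)^5 + 44.0014/(1+0.139)^6 + 393.3247/(1+0.139)^6 = 270.4297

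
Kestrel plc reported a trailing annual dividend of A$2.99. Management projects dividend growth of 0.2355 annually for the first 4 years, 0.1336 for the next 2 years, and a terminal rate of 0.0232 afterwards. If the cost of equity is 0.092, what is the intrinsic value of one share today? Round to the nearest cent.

Three-stage DDM. Project D₁…D_6; terminal Gordon value at t=6 with g = 0.0232; discount at r = 0.092.
D_1 = 3.6941
D_2 = 4.5641
D_3 = 5.6390
D_4 = 6.9669
D_5 = 7.8977
D_6 = 8.9529
TV_6 = 9.1606/(0.092−0.0232) = 133.1478
P₀ = Σ Dₜ/(1+r)ᵗ + TV_6/(1+r)^6 = 105.3296

A$105.33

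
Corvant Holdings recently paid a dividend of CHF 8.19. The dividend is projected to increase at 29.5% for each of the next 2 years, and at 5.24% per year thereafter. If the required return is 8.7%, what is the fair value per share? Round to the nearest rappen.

Two-stage DDM. Project D₁…D_2 at 0.295, terminal growth 0.0524, discount at r = 0.087.
D_1 = 10.6060
D_2 = 13.7348
Terminal value at t=2: TV = D_3/(r−g) = 14.4545/(0.087−0.0524) = 417.7613
P₀ = 10.6060/(1+0.087)^1 + 13.7348/(1+0.087)^2 + 417.7613/(1+0.087)^2 = 374.9463

CHF 374.95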